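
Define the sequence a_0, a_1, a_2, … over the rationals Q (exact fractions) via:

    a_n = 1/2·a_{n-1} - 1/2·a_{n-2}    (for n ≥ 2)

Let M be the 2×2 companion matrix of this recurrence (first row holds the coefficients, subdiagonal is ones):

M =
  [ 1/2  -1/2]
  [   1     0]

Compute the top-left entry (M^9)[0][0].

-11/512

(M^9)[0][0] is the top entry after applying M 9 times to the unit state (1, 0). Equivalently it is h_{10} for the auxiliary sequence (h_n) obeying the same recurrence with h_1 = 1 and h_i = 0 for 0 ≤ i < 1:
h_2 = 1/2·1 + -1/2·0 = 1/2
h_3 = 1/2·1/2 + -1/2·1 = -1/4
h_4 = 1/2·-1/4 + -1/2·1/2 = -3/8
h_5 = 1/2·-3/8 + -1/2·-1/4 = -1/16
h_6 = 1/2·-1/16 + -1/2·-3/8 = 5/32
h_7 = 1/2·5/32 + -1/2·-1/16 = 7/64
h_8 = 1/2·7/64 + -1/2·5/32 = -3/128
h_9 = 1/2·-3/128 + -1/2·7/64 = -17/256
h_10 = 1/2·-17/256 + -1/2·-3/128 = -11/512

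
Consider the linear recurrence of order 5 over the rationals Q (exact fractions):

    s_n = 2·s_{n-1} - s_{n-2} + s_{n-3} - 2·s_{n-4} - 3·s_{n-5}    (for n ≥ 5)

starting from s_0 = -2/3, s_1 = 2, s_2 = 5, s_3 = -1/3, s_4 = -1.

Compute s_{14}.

3779/3

s_5 = 2·-1 + -1·-1/3 + 1·5 + -2·2 + -3·-2/3 = 4/3
s_6 = 2·4/3 + -1·-1 + 1·-1/3 + -2·5 + -3·2 = -38/3
s_7 = 2·-38/3 + -1·4/3 + 1·-1 + -2·-1/3 + -3·5 = -42
s_8 = 2·-42 + -1·-38/3 + 1·4/3 + -2·-1 + -3·-1/3 = -67
s_9 = 2·-67 + -1·-42 + 1·-38/3 + -2·4/3 + -3·-1 = -313/3
s_10 = 2·-313/3 + -1·-67 + 1·-42 + -2·-38/3 + -3·4/3 = -487/3
s_11 = 2·-487/3 + -1·-313/3 + 1·-67 + -2·-42 + -3·-38/3 = -496/3
s_12 = 2·-496/3 + -1·-487/3 + 1·-313/3 + -2·-67 + -3·-42 = -38/3
s_13 = 2·-38/3 + -1·-496/3 + 1·-487/3 + -2·-313/3 + -3·-67 = 1162/3
s_14 = 2·1162/3 + -1·-38/3 + 1·-496/3 + -2·-487/3 + -3·-313/3 = 3779/3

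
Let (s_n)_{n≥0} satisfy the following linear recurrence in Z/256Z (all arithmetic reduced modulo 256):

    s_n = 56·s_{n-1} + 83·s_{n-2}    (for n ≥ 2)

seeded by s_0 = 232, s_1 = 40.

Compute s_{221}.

104

s_2 = 56·40 + 83·232 = 248
s_3 = 56·248 + 83·40 = 56
s_4 = 56·56 + 83·248 = 168
s_5 = 56·168 + 83·56 = 232
s_6 = 56·232 + 83·168 = 56
s_7 = 56·56 + 83·232 = 120
s_8 = 56·120 + 83·56 = 104
s_9 = 56·104 + 83·120 = 168
s_10 = 56·168 + 83·104 = 120
s_11 = 56·120 + 83·168 = 184
s_12 = 56·184 + 83·120 = 40
s_13 = 56·40 + 83·184 = 104
s_14 = 56·104 + 83·40 = 184
s_15 = 56·184 + 83·104 = 248
s_16 = 56·248 + 83·184 = 232
s_17 = 56·232 + 83·248 = 40
(s_16, s_17) = (232, 40) = (s_0, s_1), so the sequence has period 16.
221 ≡ 13 (mod 16), hence s_221 = s_13 = 104.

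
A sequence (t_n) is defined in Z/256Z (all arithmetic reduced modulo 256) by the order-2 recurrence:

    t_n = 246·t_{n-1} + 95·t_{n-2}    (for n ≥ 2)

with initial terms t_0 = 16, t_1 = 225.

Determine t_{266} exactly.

t_2 = 246·225 + 95·16 = 38
t_3 = 246·38 + 95·225 = 3
t_4 = 246·3 + 95·38 = 252
t_5 = 246·252 + 95·3 = 69
t_6 = 246·69 + 95·252 = 210
t_7 = 246·210 + 95·69 = 103
Continuing the recurrence:
  t_8 = 232;  t_9 = 41;  t_10 = 126;  t_11 = 75;  t_12 = 212;  t_13 = 141
  t_14 = 42;  t_15 = 175;  t_16 = 192;  t_17 = 113;  t_18 = 214;  t_19 = 147
  t_20 = 172;  t_21 = 213;  t_22 = 130;  t_23 = 247;  t_24 = 152;  t_25 = 185
  t_26 = 46;  t_27 = 219;  t_28 = 132;  t_29 = 29;  t_30 = 218;  t_31 = 63
  t_32 = 112;  t_33 = 1;  t_34 = 134;  t_35 = 35;  t_36 = 92;  t_37 = 101
  t_38 = 50;  t_39 = 135;  t_40 = 72;  t_41 = 73;  t_42 = 222;  t_43 = 107
  t_44 = 52;  t_45 = 173;  t_46 = 138;  t_47 = 207;  t_48 = 32;  t_49 = 145
  t_50 = 54;  t_51 = 179;  t_52 = 12;  t_53 = 245;  t_54 = 226;  t_55 = 23
  t_56 = 248;  t_57 = 217;  t_58 = 142;  t_59 = 251;  t_60 = 228;  t_61 = 61
  t_62 = 58;  t_63 = 95;  t_64 = 208;  t_65 = 33;  t_66 = 230;  t_67 = 67
  t_68 = 188;  t_69 = 133;  t_70 = 146;  t_71 = 167;  t_72 = 168;  t_73 = 105
  t_74 = 62;  t_75 = 139;  t_76 = 148;  t_77 = 205;  t_78 = 234;  t_79 = 239
  t_80 = 128;  t_81 = 177;  t_82 = 150;  t_83 = 211;  t_84 = 108;  t_85 = 21
  t_86 = 66;  t_87 = 55;  t_88 = 88;  t_89 = 249;  t_90 = 238;  t_91 = 27
  t_92 = 68;  t_93 = 93;  t_94 = 154;  t_95 = 127;  t_96 = 48;  t_97 = 65
  t_98 = 70;  t_99 = 99;  t_100 = 28;  t_101 = 165;  t_102 = 242;  t_103 = 199
  t_104 = 8;  t_105 = 137;  t_106 = 158;  t_107 = 171;  t_108 = 244;  t_109 = 237
  t_110 = 74;  t_111 = 15;  t_112 = 224;  t_113 = 209;  t_114 = 246;  t_115 = 243
  t_116 = 204;  t_117 = 53;  t_118 = 162;  t_119 = 87;  t_120 = 184;  t_121 = 25
  t_122 = 78;  t_123 = 59;  t_124 = 164;  t_125 = 125;  t_126 = 250;  t_127 = 159
  t_128 = 144;  t_129 = 97;  t_130 = 166;  t_131 = 131;  t_132 = 124;  t_133 = 197
  t_134 = 82;  t_135 = 231;  t_136 = 104;  t_137 = 169;  t_138 = 254;  t_139 = 203
  t_140 = 84;  t_141 = 13;  t_142 = 170;  t_143 = 47;  t_144 = 64;  t_145 = 241
  t_146 = 86;  t_147 = 19;  t_148 = 44;  t_149 = 85;  t_150 = 2;  t_151 = 119
  t_152 = 24;  t_153 = 57;  t_154 = 174;  t_155 = 91;  t_156 = 4;  t_157 = 157
  t_158 = 90;  t_159 = 191;  t_160 = 240;  t_161 = 129;  t_162 = 6;  t_163 = 163
  t_164 = 220;  t_165 = 229;  t_166 = 178;  t_167 = 7;  t_168 = 200;  t_169 = 201
  t_170 = 94;  t_171 = 235;  t_172 = 180;  t_173 = 45;  t_174 = 10;  t_175 = 79
  t_176 = 160;  t_177 = 17;  t_178 = 182;  t_179 = 51;  t_180 = 140;  t_181 = 117
  t_182 = 98;  t_183 = 151;  t_184 = 120;  t_185 = 89;  t_186 = 14;  t_187 = 123
  t_188 = 100;  t_189 = 189;  t_190 = 186;  t_191 = 223;  t_192 = 80;  t_193 = 161
  t_194 = 102;  t_195 = 195;  t_196 = 60;  t_197 = 5;  t_198 = 18;  t_199 = 39
  t_200 = 40;  t_201 = 233;  t_202 = 190;  t_203 = 11;  t_204 = 20;  t_205 = 77
  t_206 = 106;  t_207 = 111;  t_208 = 0;  t_209 = 49;  t_210 = 22;  t_211 = 83
  t_212 = 236;  t_213 = 149;  t_214 = 194;  t_215 = 183;  t_216 = 216;  t_217 = 121
  t_218 = 110;  t_219 = 155;  t_220 = 196;  t_221 = 221;  t_222 = 26;  t_223 = 255
  t_224 = 176;  t_225 = 193;  t_226 = 198;  t_227 = 227;  t_228 = 156;  t_229 = 37
  t_230 = 114;  t_231 = 71;  t_232 = 136;  t_233 = 9;  t_234 = 30;  t_235 = 43
  t_236 = 116;  t_237 = 109;  t_238 = 202;  t_239 = 143;  t_240 = 96;  t_241 = 81
  t_242 = 118;  t_243 = 115;  t_244 = 76;  t_245 = 181;  t_246 = 34;  t_247 = 215
  t_248 = 56;  t_249 = 153;  t_250 = 206;  t_251 = 187;  t_252 = 36;  t_253 = 253
  t_254 = 122;  t_255 = 31;  t_256 = 16;  t_257 = 225;  t_258 = 38;  t_259 = 3
  t_260 = 252;  t_261 = 69;  t_262 = 210;  t_263 = 103;  t_264 = 232
t_265 = 246·232 + 95·103 = 41
t_266 = 246·41 + 95·232 = 126

126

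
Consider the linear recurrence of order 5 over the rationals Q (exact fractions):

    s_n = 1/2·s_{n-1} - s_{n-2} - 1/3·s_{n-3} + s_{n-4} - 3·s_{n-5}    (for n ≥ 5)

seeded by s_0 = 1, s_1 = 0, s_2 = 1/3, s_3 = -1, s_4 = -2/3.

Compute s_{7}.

13/18

s_5 = 1/2·-2/3 + -1·-1 + -1/3·1/3 + 1·0 + -3·1 = -22/9
s_6 = 1/2·-22/9 + -1·-2/3 + -1/3·-1 + 1·1/3 + -3·0 = 1/9
s_7 = 1/2·1/9 + -1·-22/9 + -1/3·-2/3 + 1·-1 + -3·1/3 = 13/18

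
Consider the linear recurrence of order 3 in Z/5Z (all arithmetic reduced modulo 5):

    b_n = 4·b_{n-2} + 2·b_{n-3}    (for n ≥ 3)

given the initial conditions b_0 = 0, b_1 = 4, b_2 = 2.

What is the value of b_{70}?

0

b_3 = 0·2 + 4·4 + 2·0 = 1
b_4 = 0·1 + 4·2 + 2·4 = 1
b_5 = 0·1 + 4·1 + 2·2 = 3
b_6 = 0·3 + 4·1 + 2·1 = 1
b_7 = 0·1 + 4·3 + 2·1 = 4
b_8 = 0·4 + 4·1 + 2·3 = 0
b_9 = 0·0 + 4·4 + 2·1 = 3
b_10 = 0·3 + 4·0 + 2·4 = 3
b_11 = 0·3 + 4·3 + 2·0 = 2
b_12 = 0·2 + 4·3 + 2·3 = 3
b_13 = 0·3 + 4·2 + 2·3 = 4
b_14 = 0·4 + 4·3 + 2·2 = 1
b_15 = 0·1 + 4·4 + 2·3 = 2
b_16 = 0·2 + 4·1 + 2·4 = 2
b_17 = 0·2 + 4·2 + 2·1 = 0
b_18 = 0·0 + 4·2 + 2·2 = 2
b_19 = 0·2 + 4·0 + 2·2 = 4
b_20 = 0·4 + 4·2 + 2·0 = 3
b_21 = 0·3 + 4·4 + 2·2 = 0
b_22 = 0·0 + 4·3 + 2·4 = 0
b_23 = 0·0 + 4·0 + 2·3 = 1
b_24 = 0·1 + 4·0 + 2·0 = 0
b_25 = 0·0 + 4·1 + 2·0 = 4
b_26 = 0·4 + 4·0 + 2·1 = 2
(b_24, b_25, b_26) = (0, 4, 2) = (b_0, b_1, b_2), so the sequence has period 24.
70 ≡ 22 (mod 24), hence b_70 = b_22 = 0.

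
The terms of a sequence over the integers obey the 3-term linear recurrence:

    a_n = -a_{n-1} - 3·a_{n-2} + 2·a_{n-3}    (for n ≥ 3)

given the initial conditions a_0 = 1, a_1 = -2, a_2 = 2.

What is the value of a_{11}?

-1134

a_3 = -1·2 + -3·-2 + 2·1 = 6
a_4 = -1·6 + -3·2 + 2·-2 = -16
a_5 = -1·-16 + -3·6 + 2·2 = 2
a_6 = -1·2 + -3·-16 + 2·6 = 58
a_7 = -1·58 + -3·2 + 2·-16 = -96
a_8 = -1·-96 + -3·58 + 2·2 = -74
a_9 = -1·-74 + -3·-96 + 2·58 = 478
a_10 = -1·478 + -3·-74 + 2·-96 = -448
a_11 = -1·-448 + -3·478 + 2·-74 = -1134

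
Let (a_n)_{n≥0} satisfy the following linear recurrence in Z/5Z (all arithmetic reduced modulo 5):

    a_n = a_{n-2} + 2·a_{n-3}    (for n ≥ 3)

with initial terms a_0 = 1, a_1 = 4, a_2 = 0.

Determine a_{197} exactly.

4

a_3 = 0·0 + 1·4 + 2·1 = 1
a_4 = 0·1 + 1·0 + 2·4 = 3
a_5 = 0·3 + 1·1 + 2·0 = 1
a_6 = 0·1 + 1·3 + 2·1 = 0
a_7 = 0·0 + 1·1 + 2·3 = 2
a_8 = 0·2 + 1·0 + 2·1 = 2
Continuing the recurrence:
  a_9 = 2;  a_10 = 1;  a_11 = 1;  a_12 = 0;  a_13 = 3;  a_14 = 2
  a_15 = 3;  a_16 = 3;  a_17 = 2;  a_18 = 4;  a_19 = 3;  a_20 = 3
  a_21 = 1;  a_22 = 4;  a_23 = 2;  a_24 = 1;  a_25 = 0;  a_26 = 0
  a_27 = 2;  a_28 = 0;  a_29 = 2;  a_30 = 4;  a_31 = 2;  a_32 = 3
  a_33 = 0;  a_34 = 2;  a_35 = 1;  a_36 = 2;  a_37 = 0;  a_38 = 4
  a_39 = 4;  a_40 = 4;  a_41 = 2;  a_42 = 2;  a_43 = 0;  a_44 = 1
  a_45 = 4;  a_46 = 1;  a_47 = 1;  a_48 = 4;  a_49 = 3;  a_50 = 1
  a_51 = 1;  a_52 = 2;  a_53 = 3;  a_54 = 4;  a_55 = 2;  a_56 = 0
  a_57 = 0;  a_58 = 4;  a_59 = 0;  a_60 = 4;  a_61 = 3;  a_62 = 4
  a_63 = 1;  a_64 = 0;  a_65 = 4;  a_66 = 2;  a_67 = 4;  a_68 = 0
  a_69 = 3;  a_70 = 3;  a_71 = 3;  a_72 = 4;  a_73 = 4;  a_74 = 0
  a_75 = 2;  a_76 = 3;  a_77 = 2;  a_78 = 2;  a_79 = 3;  a_80 = 1
  a_81 = 2;  a_82 = 2;  a_83 = 4;  a_84 = 1;  a_85 = 3;  a_86 = 4
  a_87 = 0;  a_88 = 0;  a_89 = 3;  a_90 = 0;  a_91 = 3;  a_92 = 1
  a_93 = 3;  a_94 = 2;  a_95 = 0;  a_96 = 3;  a_97 = 4;  a_98 = 3
  a_99 = 0;  a_100 = 1;  a_101 = 1;  a_102 = 1;  a_103 = 3;  a_104 = 3
  a_105 = 0;  a_106 = 4;  a_107 = 1;  a_108 = 4;  a_109 = 4;  a_110 = 1
  a_111 = 2;  a_112 = 4;  a_113 = 4;  a_114 = 3;  a_115 = 2;  a_116 = 1
  a_117 = 3;  a_118 = 0;  a_119 = 0;  a_120 = 1;  a_121 = 0;  a_122 = 1
  a_123 = 2;  a_124 = 1;  a_125 = 4;  a_126 = 0;  a_127 = 1;  a_128 = 3
  a_129 = 1;  a_130 = 0;  a_131 = 2;  a_132 = 2;  a_133 = 2;  a_134 = 1
  a_135 = 1;  a_136 = 0;  a_137 = 3;  a_138 = 2;  a_139 = 3;  a_140 = 3
  a_141 = 2;  a_142 = 4;  a_143 = 3;  a_144 = 3;  a_145 = 1;  a_146 = 4
  a_147 = 2;  a_148 = 1;  a_149 = 0;  a_150 = 0;  a_151 = 2;  a_152 = 0
  a_153 = 2;  a_154 = 4;  a_155 = 2;  a_156 = 3;  a_157 = 0;  a_158 = 2
  a_159 = 1;  a_160 = 2;  a_161 = 0;  a_162 = 4;  a_163 = 4;  a_164 = 4
  a_165 = 2;  a_166 = 2;  a_167 = 0;  a_168 = 1;  a_169 = 4;  a_170 = 1
  a_171 = 1;  a_172 = 4;  a_173 = 3;  a_174 = 1;  a_175 = 1;  a_176 = 2
  a_177 = 3;  a_178 = 4;  a_179 = 2;  a_180 = 0;  a_181 = 0;  a_182 = 4
  a_183 = 0;  a_184 = 4;  a_185 = 3;  a_186 = 4;  a_187 = 1;  a_188 = 0
  a_189 = 4;  a_190 = 2;  a_191 = 4;  a_192 = 0;  a_193 = 3;  a_194 = 3
  a_195 = 3
a_196 = 0·3 + 1·3 + 2·3 = 4
a_197 = 0·4 + 1·3 + 2·3 = 4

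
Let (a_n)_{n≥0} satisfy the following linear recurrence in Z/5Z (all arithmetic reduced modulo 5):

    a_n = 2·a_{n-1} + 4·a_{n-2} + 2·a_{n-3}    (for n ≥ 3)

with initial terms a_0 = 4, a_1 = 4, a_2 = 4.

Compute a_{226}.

0

a_3 = 2·4 + 4·4 + 2·4 = 2
a_4 = 2·2 + 4·4 + 2·4 = 3
a_5 = 2·3 + 4·2 + 2·4 = 2
a_6 = 2·2 + 4·3 + 2·2 = 0
a_7 = 2·0 + 4·2 + 2·3 = 4
a_8 = 2·4 + 4·0 + 2·2 = 2
a_9 = 2·2 + 4·4 + 2·0 = 0
a_10 = 2·0 + 4·2 + 2·4 = 1
a_11 = 2·1 + 4·0 + 2·2 = 1
a_12 = 2·1 + 4·1 + 2·0 = 1
a_13 = 2·1 + 4·1 + 2·1 = 3
a_14 = 2·3 + 4·1 + 2·1 = 2
a_15 = 2·2 + 4·3 + 2·1 = 3
a_16 = 2·3 + 4·2 + 2·3 = 0
a_17 = 2·0 + 4·3 + 2·2 = 1
a_18 = 2·1 + 4·0 + 2·3 = 3
a_19 = 2·3 + 4·1 + 2·0 = 0
a_20 = 2·0 + 4·3 + 2·1 = 4
a_21 = 2·4 + 4·0 + 2·3 = 4
a_22 = 2·4 + 4·4 + 2·0 = 4
(a_20, a_21, a_22) = (4, 4, 4) = (a_0, a_1, a_2), so the sequence has period 20.
226 ≡ 6 (mod 20), hence a_226 = a_6 = 0.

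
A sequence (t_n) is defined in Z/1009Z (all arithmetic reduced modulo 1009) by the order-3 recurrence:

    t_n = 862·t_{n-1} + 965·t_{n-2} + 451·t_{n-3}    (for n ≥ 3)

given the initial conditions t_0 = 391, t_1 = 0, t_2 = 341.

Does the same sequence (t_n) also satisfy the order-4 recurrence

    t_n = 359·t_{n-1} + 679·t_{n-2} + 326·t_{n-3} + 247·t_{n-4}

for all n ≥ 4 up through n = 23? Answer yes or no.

no

Terms t_0..t_23: 391, 0, 341, 89, 165, 504, 160, 467, 265, 549, 201, 227, 559, 508, 78, 347, 110, 713, 432, 139, 611, 17, 9, 51
n=4: candidate gives 863, actual t_4 = 165 ✗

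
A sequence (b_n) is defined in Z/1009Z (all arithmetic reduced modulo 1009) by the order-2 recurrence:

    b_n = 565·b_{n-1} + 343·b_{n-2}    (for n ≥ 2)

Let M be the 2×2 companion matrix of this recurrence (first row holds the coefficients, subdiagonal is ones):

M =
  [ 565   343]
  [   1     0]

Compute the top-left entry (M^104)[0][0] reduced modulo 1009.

(M^104)[0][0] is the top entry after applying M 104 times to the unit state (1, 0). Equivalently it is h_{105} for the auxiliary sequence (h_n) obeying the same recurrence with h_1 = 1 and h_i = 0 for 0 ≤ i < 1:
h_2 = 565·1 + 343·0 = 565
h_3 = 565·565 + 343·1 = 724
h_4 = 565·724 + 343·565 = 482
h_5 = 565·482 + 343·724 = 18
h_6 = 565·18 + 343·482 = 939
h_7 = 565·939 + 343·18 = 930
h_8 = 565·930 + 343·939 = 976
h_9 = 565·976 + 343·930 = 672
h_10 = 565·672 + 343·976 = 76
h_11 = 565·76 + 343·672 = 1006
h_12 = 565·1006 + 343·76 = 157
h_13 = 565·157 + 343·1006 = 902
h_14 = 565·902 + 343·157 = 459
h_15 = 565·459 + 343·902 = 654
h_16 = 565·654 + 343·459 = 249
h_17 = 565·249 + 343·654 = 758
h_18 = 565·758 + 343·249 = 96
h_19 = 565·96 + 343·758 = 435
h_20 = 565·435 + 343·96 = 219
h_21 = 565·219 + 343·435 = 510
h_22 = 565·510 + 343·219 = 27
h_23 = 565·27 + 343·510 = 493
h_24 = 565·493 + 343·27 = 241
h_25 = 565·241 + 343·493 = 546
h_26 = 565·546 + 343·241 = 670
h_27 = 565·670 + 343·546 = 788
h_28 = 565·788 + 343·670 = 9
h_29 = 565·9 + 343·788 = 921
h_30 = 565·921 + 343·9 = 790
h_31 = 565·790 + 343·921 = 458
h_32 = 565·458 + 343·790 = 15
h_33 = 565·15 + 343·458 = 93
h_34 = 565·93 + 343·15 = 177
h_35 = 565·177 + 343·93 = 734
h_36 = 565·734 + 343·177 = 182
h_37 = 565·182 + 343·734 = 433
h_38 = 565·433 + 343·182 = 335
h_39 = 565·335 + 343·433 = 788
h_40 = 565·788 + 343·335 = 130
h_41 = 565·130 + 343·788 = 674
h_42 = 565·674 + 343·130 = 611
h_43 = 565·611 + 343·674 = 258
h_44 = 565·258 + 343·611 = 175
h_45 = 565·175 + 343·258 = 704
h_46 = 565·704 + 343·175 = 708
h_47 = 565·708 + 343·704 = 777
h_48 = 565·777 + 343·708 = 774
h_49 = 565·774 + 343·777 = 548
h_50 = 565·548 + 343·774 = 981
h_51 = 565·981 + 343·548 = 614
h_52 = 565·614 + 343·981 = 300
h_53 = 565·300 + 343·614 = 718
h_54 = 565·718 + 343·300 = 34
h_55 = 565·34 + 343·718 = 117
h_56 = 565·117 + 343·34 = 74
h_57 = 565·74 + 343·117 = 212
h_58 = 565·212 + 343·74 = 875
h_59 = 565·875 + 343·212 = 33
h_60 = 565·33 + 343·875 = 935
h_61 = 565·935 + 343·33 = 788
h_62 = 565·788 + 343·935 = 94
h_63 = 565·94 + 343·788 = 514
h_64 = 565·514 + 343·94 = 781
h_65 = 565·781 + 343·514 = 59
h_66 = 565·59 + 343·781 = 536
h_67 = 565·536 + 343·59 = 197
h_68 = 565·197 + 343·536 = 525
h_69 = 565·525 + 343·197 = 956
h_70 = 565·956 + 343·525 = 798
h_71 = 565·798 + 343·956 = 839
h_72 = 565·839 + 343·798 = 80
h_73 = 565·80 + 343·839 = 7
h_74 = 565·7 + 343·80 = 116
h_75 = 565·116 + 343·7 = 338
h_76 = 565·338 + 343·116 = 706
h_77 = 565·706 + 343·338 = 234
h_78 = 565·234 + 343·706 = 29
h_79 = 565·29 + 343·234 = 792
h_80 = 565·792 + 343·29 = 350
h_81 = 565·350 + 343·792 = 221
h_82 = 565·221 + 343·350 = 737
h_83 = 565·737 + 343·221 = 825
h_84 = 565·825 + 343·737 = 508
h_85 = 565·508 + 343·825 = 919
h_86 = 565·919 + 343·508 = 296
h_87 = 565·296 + 343·919 = 155
h_88 = 565·155 + 343·296 = 420
h_89 = 565·420 + 343·155 = 882
h_90 = 565·882 + 343·420 = 666
h_91 = 565·666 + 343·882 = 768
h_92 = 565·768 + 343·666 = 454
h_93 = 565·454 + 343·768 = 299
h_94 = 565·299 + 343·454 = 768
h_95 = 565·768 + 343·299 = 698
h_96 = 565·698 + 343·768 = 935
h_97 = 565·935 + 343·698 = 849
h_98 = 565·849 + 343·935 = 253
h_99 = 565·253 + 343·849 = 282
h_100 = 565·282 + 343·253 = 922
h_101 = 565·922 + 343·282 = 148
h_102 = 565·148 + 343·922 = 302
h_103 = 565·302 + 343·148 = 423
h_104 = 565·423 + 343·302 = 530
h_105 = 565·530 + 343·423 = 579

579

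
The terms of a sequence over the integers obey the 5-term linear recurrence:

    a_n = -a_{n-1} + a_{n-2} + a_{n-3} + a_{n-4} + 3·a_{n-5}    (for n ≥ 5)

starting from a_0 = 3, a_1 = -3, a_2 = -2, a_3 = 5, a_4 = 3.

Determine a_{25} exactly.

8653

a_5 = -1·3 + 1·5 + 1·-2 + 1·-3 + 3·3 = 6
a_6 = -1·6 + 1·3 + 1·5 + 1·-2 + 3·-3 = -9
a_7 = -1·-9 + 1·6 + 1·3 + 1·5 + 3·-2 = 17
a_8 = -1·17 + 1·-9 + 1·6 + 1·3 + 3·5 = -2
a_9 = -1·-2 + 1·17 + 1·-9 + 1·6 + 3·3 = 25
a_10 = -1·25 + 1·-2 + 1·17 + 1·-9 + 3·6 = -1
a_11 = -1·-1 + 1·25 + 1·-2 + 1·17 + 3·-9 = 14
a_12 = -1·14 + 1·-1 + 1·25 + 1·-2 + 3·17 = 59
a_13 = -1·59 + 1·14 + 1·-1 + 1·25 + 3·-2 = -27
a_14 = -1·-27 + 1·59 + 1·14 + 1·-1 + 3·25 = 174
a_15 = -1·174 + 1·-27 + 1·59 + 1·14 + 3·-1 = -131
a_16 = -1·-131 + 1·174 + 1·-27 + 1·59 + 3·14 = 379
a_17 = -1·379 + 1·-131 + 1·174 + 1·-27 + 3·59 = -186
a_18 = -1·-186 + 1·379 + 1·-131 + 1·174 + 3·-27 = 527
a_19 = -1·527 + 1·-186 + 1·379 + 1·-131 + 3·174 = 57
a_20 = -1·57 + 1·527 + 1·-186 + 1·379 + 3·-131 = 270
a_21 = -1·270 + 1·57 + 1·527 + 1·-186 + 3·379 = 1265
a_22 = -1·1265 + 1·270 + 1·57 + 1·527 + 3·-186 = -969
a_23 = -1·-969 + 1·1265 + 1·270 + 1·57 + 3·527 = 4142
a_24 = -1·4142 + 1·-969 + 1·1265 + 1·270 + 3·57 = -3405
a_25 = -1·-3405 + 1·4142 + 1·-969 + 1·1265 + 3·270 = 8653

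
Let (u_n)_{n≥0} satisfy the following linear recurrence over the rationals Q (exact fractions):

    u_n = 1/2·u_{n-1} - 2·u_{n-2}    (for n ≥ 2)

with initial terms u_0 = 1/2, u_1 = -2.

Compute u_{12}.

33611/512

u_2 = 1/2·-2 + -2·1/2 = -2
u_3 = 1/2·-2 + -2·-2 = 3
u_4 = 1/2·3 + -2·-2 = 11/2
u_5 = 1/2·11/2 + -2·3 = -13/4
u_6 = 1/2·-13/4 + -2·11/2 = -101/8
u_7 = 1/2·-101/8 + -2·-13/4 = 3/16
u_8 = 1/2·3/16 + -2·-101/8 = 811/32
u_9 = 1/2·811/32 + -2·3/16 = 787/64
u_10 = 1/2·787/64 + -2·811/32 = -5701/128
u_11 = 1/2·-5701/128 + -2·787/64 = -11997/256
u_12 = 1/2·-11997/256 + -2·-5701/128 = 33611/512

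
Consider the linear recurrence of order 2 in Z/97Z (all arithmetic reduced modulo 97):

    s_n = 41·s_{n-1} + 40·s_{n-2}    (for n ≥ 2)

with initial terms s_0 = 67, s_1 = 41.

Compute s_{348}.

34

s_2 = 41·41 + 40·67 = 93
s_3 = 41·93 + 40·41 = 21
s_4 = 41·21 + 40·93 = 22
s_5 = 41·22 + 40·21 = 93
s_6 = 41·93 + 40·22 = 37
s_7 = 41·37 + 40·93 = 96
s_8 = 41·96 + 40·37 = 81
s_9 = 41·81 + 40·96 = 80
s_10 = 41·80 + 40·81 = 21
s_11 = 41·21 + 40·80 = 84
s_12 = 41·84 + 40·21 = 16
s_13 = 41·16 + 40·84 = 39
s_14 = 41·39 + 40·16 = 8
s_15 = 41·8 + 40·39 = 45
s_16 = 41·45 + 40·8 = 31
s_17 = 41·31 + 40·45 = 64
s_18 = 41·64 + 40·31 = 81
s_19 = 41·81 + 40·64 = 61
s_20 = 41·61 + 40·81 = 18
s_21 = 41·18 + 40·61 = 74
s_22 = 41·74 + 40·18 = 68
s_23 = 41·68 + 40·74 = 25
s_24 = 41·25 + 40·68 = 59
s_25 = 41·59 + 40·25 = 24
s_26 = 41·24 + 40·59 = 46
s_27 = 41·46 + 40·24 = 33
s_28 = 41·33 + 40·46 = 89
s_29 = 41·89 + 40·33 = 22
s_30 = 41·22 + 40·89 = 0
s_31 = 41·0 + 40·22 = 7
s_32 = 41·7 + 40·0 = 93
s_33 = 41·93 + 40·7 = 19
s_34 = 41·19 + 40·93 = 37
s_35 = 41·37 + 40·19 = 46
s_36 = 41·46 + 40·37 = 68
s_37 = 41·68 + 40·46 = 69
s_38 = 41·69 + 40·68 = 20
s_39 = 41·20 + 40·69 = 88
s_40 = 41·88 + 40·20 = 43
s_41 = 41·43 + 40·88 = 45
s_42 = 41·45 + 40·43 = 73
s_43 = 41·73 + 40·45 = 40
s_44 = 41·40 + 40·73 = 1
s_45 = 41·1 + 40·40 = 89
s_46 = 41·89 + 40·1 = 3
s_47 = 41·3 + 40·89 = 94
s_48 = 41·94 + 40·3 = 94
s_49 = 41·94 + 40·94 = 48
s_50 = 41·48 + 40·94 = 5
s_51 = 41·5 + 40·48 = 88
s_52 = 41·88 + 40·5 = 25
s_53 = 41·25 + 40·88 = 83
s_54 = 41·83 + 40·25 = 38
s_55 = 41·38 + 40·83 = 28
s_56 = 41·28 + 40·38 = 49
s_57 = 41·49 + 40·28 = 25
s_58 = 41·25 + 40·49 = 75
s_59 = 41·75 + 40·25 = 1
s_60 = 41·1 + 40·75 = 34
s_61 = 41·34 + 40·1 = 76
s_62 = 41·76 + 40·34 = 14
s_63 = 41·14 + 40·76 = 25
s_64 = 41·25 + 40·14 = 33
s_65 = 41·33 + 40·25 = 25
s_66 = 41·25 + 40·33 = 17
s_67 = 41·17 + 40·25 = 48
s_68 = 41·48 + 40·17 = 29
s_69 = 41·29 + 40·48 = 5
s_70 = 41·5 + 40·29 = 7
s_71 = 41·7 + 40·5 = 2
s_72 = 41·2 + 40·7 = 71
s_73 = 41·71 + 40·2 = 81
s_74 = 41·81 + 40·71 = 50
s_75 = 41·50 + 40·81 = 52
s_76 = 41·52 + 40·50 = 58
s_77 = 41·58 + 40·52 = 93
s_78 = 41·93 + 40·58 = 22
s_79 = 41·22 + 40·93 = 63
s_80 = 41·63 + 40·22 = 68
s_81 = 41·68 + 40·63 = 70
s_82 = 41·70 + 40·68 = 61
s_83 = 41·61 + 40·70 = 63
s_84 = 41·63 + 40·61 = 76
s_85 = 41·76 + 40·63 = 10
s_86 = 41·10 + 40·76 = 55
s_87 = 41·55 + 40·10 = 36
s_88 = 41·36 + 40·55 = 87
s_89 = 41·87 + 40·36 = 60
s_90 = 41·60 + 40·87 = 23
s_91 = 41·23 + 40·60 = 45
s_92 = 41·45 + 40·23 = 49
s_93 = 41·49 + 40·45 = 26
s_94 = 41·26 + 40·49 = 19
s_95 = 41·19 + 40·26 = 73
s_96 = 41·73 + 40·19 = 67
s_97 = 41·67 + 40·73 = 41
(s_96, s_97) = (67, 41) = (s_0, s_1), so the sequence has period 96.
348 ≡ 60 (mod 96), hence s_348 = s_60 = 34.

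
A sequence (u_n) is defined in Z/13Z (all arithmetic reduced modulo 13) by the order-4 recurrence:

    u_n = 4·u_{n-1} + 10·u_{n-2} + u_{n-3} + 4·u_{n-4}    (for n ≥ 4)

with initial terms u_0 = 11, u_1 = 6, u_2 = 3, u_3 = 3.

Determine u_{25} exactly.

u_4 = 4·3 + 10·3 + 1·6 + 4·11 = 1
u_5 = 4·1 + 10·3 + 1·3 + 4·6 = 9
u_6 = 4·9 + 10·1 + 1·3 + 4·3 = 9
u_7 = 4·9 + 10·9 + 1·1 + 4·3 = 9
u_8 = 4·9 + 10·9 + 1·9 + 4·1 = 9
u_9 = 4·9 + 10·9 + 1·9 + 4·9 = 2
u_10 = 4·2 + 10·9 + 1·9 + 4·9 = 0
u_11 = 4·0 + 10·2 + 1·9 + 4·9 = 0
u_12 = 4·0 + 10·0 + 1·2 + 4·9 = 12
u_13 = 4·12 + 10·0 + 1·0 + 4·2 = 4
u_14 = 4·4 + 10·12 + 1·0 + 4·0 = 6
u_15 = 4·6 + 10·4 + 1·12 + 4·0 = 11
u_16 = 4·11 + 10·6 + 1·4 + 4·12 = 0
u_17 = 4·0 + 10·11 + 1·6 + 4·4 = 2
u_18 = 4·2 + 10·0 + 1·11 + 4·6 = 4
u_19 = 4·4 + 10·2 + 1·0 + 4·11 = 2
u_20 = 4·2 + 10·4 + 1·2 + 4·0 = 11
u_21 = 4·11 + 10·2 + 1·4 + 4·2 = 11
u_22 = 4·11 + 10·11 + 1·2 + 4·4 = 3
u_23 = 4·3 + 10·11 + 1·11 + 4·2 = 11
u_24 = 4·11 + 10·3 + 1·11 + 4·11 = 12
u_25 = 4·12 + 10·11 + 1·3 + 4·11 = 10

10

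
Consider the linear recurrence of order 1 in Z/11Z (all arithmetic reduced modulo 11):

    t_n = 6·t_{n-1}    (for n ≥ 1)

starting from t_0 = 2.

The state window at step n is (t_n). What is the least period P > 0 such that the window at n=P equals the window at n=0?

n=0: window = (2)
n=1: window = (1)
n=2: window = (6)
n=3: window = (3)
n=4: window = (7)
n=5: window = (9)
n=6: window = (10)
n=7: window = (5)
n=8: window = (8)
n=9: window = (4)
n=10: window = (2)
window at n=10 equals window at n=0 → period = 10

10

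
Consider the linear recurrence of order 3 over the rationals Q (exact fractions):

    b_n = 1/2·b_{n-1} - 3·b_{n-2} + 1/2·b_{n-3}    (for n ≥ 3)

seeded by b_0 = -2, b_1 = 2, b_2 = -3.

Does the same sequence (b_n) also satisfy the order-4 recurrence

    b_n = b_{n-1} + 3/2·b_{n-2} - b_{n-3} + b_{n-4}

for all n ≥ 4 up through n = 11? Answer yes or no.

no

Terms b_0..b_11: -2, 2, -3, -17/2, 23/4, 215/8, -129/16, -2617/32, -209/64, 30679/128, 22719/256, -346265/512
n=4: candidate gives -17, actual b_4 = 23/4 ✗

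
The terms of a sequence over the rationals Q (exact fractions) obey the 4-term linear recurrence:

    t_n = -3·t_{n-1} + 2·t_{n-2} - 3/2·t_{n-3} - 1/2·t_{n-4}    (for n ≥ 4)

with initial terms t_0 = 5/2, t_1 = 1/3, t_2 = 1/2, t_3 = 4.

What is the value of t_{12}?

t_4 = -3·4 + 2·1/2 + -3/2·1/3 + -1/2·5/2 = -51/4
t_5 = -3·-51/4 + 2·4 + -3/2·1/2 + -1/2·1/3 = 136/3
t_6 = -3·136/3 + 2·-51/4 + -3/2·4 + -1/2·1/2 = -671/4
t_7 = -3·-671/4 + 2·136/3 + -3/2·-51/4 + -1/2·4 = 14665/24
t_8 = -3·14665/24 + 2·-671/4 + -3/2·136/3 + -1/2·-51/4 = -8921/4
t_9 = -3·-8921/4 + 2·14665/24 + -3/2·-671/4 + -1/2·136/3 = 195403/24
t_10 = -3·195403/24 + 2·-8921/4 + -3/2·14665/24 + -1/2·-671/4 = -475497/16
t_11 = -3·-475497/16 + 2·195403/24 + -3/2·-8921/4 + -1/2·14665/24 = 867833/8
t_12 = -3·867833/8 + 2·-475497/16 + -3/2·195403/24 + -1/2·-8921/4 = -6335553/16

-6335553/16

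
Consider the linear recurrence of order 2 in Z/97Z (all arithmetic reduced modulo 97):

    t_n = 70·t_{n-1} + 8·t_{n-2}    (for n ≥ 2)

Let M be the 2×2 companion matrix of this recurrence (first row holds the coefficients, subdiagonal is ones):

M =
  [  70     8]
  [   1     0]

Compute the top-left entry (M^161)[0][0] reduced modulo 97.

23

(M^161)[0][0] is the top entry after applying M 161 times to the unit state (1, 0). Equivalently it is h_{162} for the auxiliary sequence (h_n) obeying the same recurrence with h_1 = 1 and h_i = 0 for 0 ≤ i < 1:
h_2 = 70·1 + 8·0 = 70
h_3 = 70·70 + 8·1 = 58
h_4 = 70·58 + 8·70 = 61
h_5 = 70·61 + 8·58 = 78
h_6 = 70·78 + 8·61 = 31
h_7 = 70·31 + 8·78 = 78
h_8 = 70·78 + 8·31 = 82
h_9 = 70·82 + 8·78 = 59
h_10 = 70·59 + 8·82 = 33
h_11 = 70·33 + 8·59 = 66
h_12 = 70·66 + 8·33 = 34
h_13 = 70·34 + 8·66 = 95
h_14 = 70·95 + 8·34 = 35
h_15 = 70·35 + 8·95 = 9
h_16 = 70·9 + 8·35 = 37
h_17 = 70·37 + 8·9 = 43
h_18 = 70·43 + 8·37 = 8
h_19 = 70·8 + 8·43 = 31
h_20 = 70·31 + 8·8 = 3
h_21 = 70·3 + 8·31 = 70
h_22 = 70·70 + 8·3 = 74
h_23 = 70·74 + 8·70 = 17
h_24 = 70·17 + 8·74 = 36
h_25 = 70·36 + 8·17 = 37
h_26 = 70·37 + 8·36 = 65
h_27 = 70·65 + 8·37 = 93
h_28 = 70·93 + 8·65 = 46
h_29 = 70·46 + 8·93 = 84
h_30 = 70·84 + 8·46 = 40
h_31 = 70·40 + 8·84 = 77
h_32 = 70·77 + 8·40 = 84
h_33 = 70·84 + 8·77 = 94
h_34 = 70·94 + 8·84 = 74
h_35 = 70·74 + 8·94 = 15
h_36 = 70·15 + 8·74 = 90
h_37 = 70·90 + 8·15 = 18
h_38 = 70·18 + 8·90 = 40
h_39 = 70·40 + 8·18 = 34
h_40 = 70·34 + 8·40 = 81
h_41 = 70·81 + 8·34 = 25
h_42 = 70·25 + 8·81 = 70
h_43 = 70·70 + 8·25 = 56
h_44 = 70·56 + 8·70 = 18
h_45 = 70·18 + 8·56 = 59
h_46 = 70·59 + 8·18 = 6
h_47 = 70·6 + 8·59 = 19
h_48 = 70·19 + 8·6 = 20
h_49 = 70·20 + 8·19 = 0
h_50 = 70·0 + 8·20 = 63
h_51 = 70·63 + 8·0 = 45
h_52 = 70·45 + 8·63 = 65
h_53 = 70·65 + 8·45 = 60
h_54 = 70·60 + 8·65 = 64
h_55 = 70·64 + 8·60 = 13
h_56 = 70·13 + 8·64 = 64
h_57 = 70·64 + 8·13 = 25
h_58 = 70·25 + 8·64 = 31
h_59 = 70·31 + 8·25 = 42
h_60 = 70·42 + 8·31 = 84
h_61 = 70·84 + 8·42 = 8
h_62 = 70·8 + 8·84 = 68
h_63 = 70·68 + 8·8 = 71
h_64 = 70·71 + 8·68 = 82
h_65 = 70·82 + 8·71 = 3
h_66 = 70·3 + 8·82 = 90
h_67 = 70·90 + 8·3 = 19
h_68 = 70·19 + 8·90 = 13
h_69 = 70·13 + 8·19 = 92
h_70 = 70·92 + 8·13 = 45
h_71 = 70·45 + 8·92 = 6
h_72 = 70·6 + 8·45 = 4
h_73 = 70·4 + 8·6 = 37
h_74 = 70·37 + 8·4 = 3
h_75 = 70·3 + 8·37 = 21
h_76 = 70·21 + 8·3 = 39
h_77 = 70·39 + 8·21 = 85
h_78 = 70·85 + 8·39 = 54
h_79 = 70·54 + 8·85 = 95
h_80 = 70·95 + 8·54 = 1
h_81 = 70·1 + 8·95 = 54
h_82 = 70·54 + 8·1 = 5
h_83 = 70·5 + 8·54 = 6
h_84 = 70·6 + 8·5 = 72
h_85 = 70·72 + 8·6 = 44
h_86 = 70·44 + 8·72 = 67
h_87 = 70·67 + 8·44 = 95
h_88 = 70·95 + 8·67 = 8
h_89 = 70·8 + 8·95 = 59
h_90 = 70·59 + 8·8 = 23
h_91 = 70·23 + 8·59 = 45
h_92 = 70·45 + 8·23 = 36
h_93 = 70·36 + 8·45 = 67
h_94 = 70·67 + 8·36 = 31
h_95 = 70·31 + 8·67 = 87
h_96 = 70·87 + 8·31 = 33
h_97 = 70·33 + 8·87 = 96
h_98 = 70·96 + 8·33 = 0
h_99 = 70·0 + 8·96 = 89
h_100 = 70·89 + 8·0 = 22
h_101 = 70·22 + 8·89 = 21
h_102 = 70·21 + 8·22 = 94
h_103 = 70·94 + 8·21 = 55
h_104 = 70·55 + 8·94 = 43
h_105 = 70·43 + 8·55 = 55
h_106 = 70·55 + 8·43 = 23
h_107 = 70·23 + 8·55 = 13
h_108 = 70·13 + 8·23 = 27
h_109 = 70·27 + 8·13 = 54
h_110 = 70·54 + 8·27 = 19
h_111 = 70·19 + 8·54 = 16
h_112 = 70·16 + 8·19 = 11
h_113 = 70·11 + 8·16 = 25
h_114 = 70·25 + 8·11 = 92
h_115 = 70·92 + 8·25 = 44
h_116 = 70·44 + 8·92 = 33
h_117 = 70·33 + 8·44 = 43
h_118 = 70·43 + 8·33 = 73
h_119 = 70·73 + 8·43 = 22
h_120 = 70·22 + 8·73 = 87
h_121 = 70·87 + 8·22 = 58
h_122 = 70·58 + 8·87 = 3
h_123 = 70·3 + 8·58 = 92
h_124 = 70·92 + 8·3 = 62
h_125 = 70·62 + 8·92 = 32
h_126 = 70·32 + 8·62 = 20
h_127 = 70·20 + 8·32 = 7
h_128 = 70·7 + 8·20 = 68
h_129 = 70·68 + 8·7 = 63
h_130 = 70·63 + 8·68 = 7
h_131 = 70·7 + 8·63 = 24
h_132 = 70·24 + 8·7 = 87
h_133 = 70·87 + 8·24 = 74
h_134 = 70·74 + 8·87 = 56
h_135 = 70·56 + 8·74 = 50
h_136 = 70·50 + 8·56 = 68
h_137 = 70·68 + 8·50 = 19
h_138 = 70·19 + 8·68 = 31
h_139 = 70·31 + 8·19 = 91
h_140 = 70·91 + 8·31 = 22
h_141 = 70·22 + 8·91 = 37
h_142 = 70·37 + 8·22 = 50
h_143 = 70·50 + 8·37 = 13
h_144 = 70·13 + 8·50 = 49
h_145 = 70·49 + 8·13 = 42
h_146 = 70·42 + 8·49 = 34
h_147 = 70·34 + 8·42 = 0
h_148 = 70·0 + 8·34 = 78
h_149 = 70·78 + 8·0 = 28
h_150 = 70·28 + 8·78 = 62
h_151 = 70·62 + 8·28 = 5
h_152 = 70·5 + 8·62 = 70
h_153 = 70·70 + 8·5 = 90
h_154 = 70·90 + 8·70 = 70
h_155 = 70·70 + 8·90 = 91
h_156 = 70·91 + 8·70 = 43
h_157 = 70·43 + 8·91 = 52
h_158 = 70·52 + 8·43 = 7
h_159 = 70·7 + 8·52 = 33
h_160 = 70·33 + 8·7 = 38
h_161 = 70·38 + 8·33 = 14
h_162 = 70·14 + 8·38 = 23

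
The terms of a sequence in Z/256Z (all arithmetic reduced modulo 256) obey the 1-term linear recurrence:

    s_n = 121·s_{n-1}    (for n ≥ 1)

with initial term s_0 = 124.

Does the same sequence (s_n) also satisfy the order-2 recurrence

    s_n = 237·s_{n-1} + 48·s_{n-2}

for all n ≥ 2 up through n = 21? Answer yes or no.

Terms s_0..s_21: 124, 156, 188, 220, 252, 28, 60, 92, 124, 156, 188, 220, 252, 28, 60, 92, 124, 156, 188, 220, 252, 28
n=2: candidate gives 172, actual s_2 = 188 ✗

no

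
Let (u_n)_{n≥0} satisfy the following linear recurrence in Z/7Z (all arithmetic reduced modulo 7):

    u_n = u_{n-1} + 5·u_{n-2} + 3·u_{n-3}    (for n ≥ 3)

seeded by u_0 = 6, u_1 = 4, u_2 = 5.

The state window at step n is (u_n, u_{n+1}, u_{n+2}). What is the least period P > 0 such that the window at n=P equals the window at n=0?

n=0: window = (6, 4, 5)
n=1: window = (4, 5, 1)
n=2: window = (5, 1, 3)
n=3: window = (1, 3, 2)
n=4: window = (3, 2, 6)
n=5: window = (2, 6, 4)
n=6: window = (6, 4, 5)
window at n=6 equals window at n=0 → period = 6

6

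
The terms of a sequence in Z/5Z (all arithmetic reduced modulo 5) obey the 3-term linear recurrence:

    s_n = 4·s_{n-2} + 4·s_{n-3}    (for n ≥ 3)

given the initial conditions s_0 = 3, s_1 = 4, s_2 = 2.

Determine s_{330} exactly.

s_3 = 0·2 + 4·4 + 4·3 = 3
s_4 = 0·3 + 4·2 + 4·4 = 4
s_5 = 0·4 + 4·3 + 4·2 = 0
s_6 = 0·0 + 4·4 + 4·3 = 3
s_7 = 0·3 + 4·0 + 4·4 = 1
s_8 = 0·1 + 4·3 + 4·0 = 2
s_9 = 0·2 + 4·1 + 4·3 = 1
s_10 = 0·1 + 4·2 + 4·1 = 2
s_11 = 0·2 + 4·1 + 4·2 = 2
s_12 = 0·2 + 4·2 + 4·1 = 2
s_13 = 0·2 + 4·2 + 4·2 = 1
s_14 = 0·1 + 4·2 + 4·2 = 1
s_15 = 0·1 + 4·1 + 4·2 = 2
s_16 = 0·2 + 4·1 + 4·1 = 3
s_17 = 0·3 + 4·2 + 4·1 = 2
s_18 = 0·2 + 4·3 + 4·2 = 0
s_19 = 0·0 + 4·2 + 4·3 = 0
s_20 = 0·0 + 4·0 + 4·2 = 3
s_21 = 0·3 + 4·0 + 4·0 = 0
s_22 = 0·0 + 4·3 + 4·0 = 2
s_23 = 0·2 + 4·0 + 4·3 = 2
s_24 = 0·2 + 4·2 + 4·0 = 3
s_25 = 0·3 + 4·2 + 4·2 = 1
s_26 = 0·1 + 4·3 + 4·2 = 0
s_27 = 0·0 + 4·1 + 4·3 = 1
s_28 = 0·1 + 4·0 + 4·1 = 4
s_29 = 0·4 + 4·1 + 4·0 = 4
s_30 = 0·4 + 4·4 + 4·1 = 0
s_31 = 0·0 + 4·4 + 4·4 = 2
s_32 = 0·2 + 4·0 + 4·4 = 1
s_33 = 0·1 + 4·2 + 4·0 = 3
s_34 = 0·3 + 4·1 + 4·2 = 2
s_35 = 0·2 + 4·3 + 4·1 = 1
s_36 = 0·1 + 4·2 + 4·3 = 0
s_37 = 0·0 + 4·1 + 4·2 = 2
s_38 = 0·2 + 4·0 + 4·1 = 4
s_39 = 0·4 + 4·2 + 4·0 = 3
s_40 = 0·3 + 4·4 + 4·2 = 4
s_41 = 0·4 + 4·3 + 4·4 = 3
s_42 = 0·3 + 4·4 + 4·3 = 3
s_43 = 0·3 + 4·3 + 4·4 = 3
s_44 = 0·3 + 4·3 + 4·3 = 4
s_45 = 0·4 + 4·3 + 4·3 = 4
s_46 = 0·4 + 4·4 + 4·3 = 3
s_47 = 0·3 + 4·4 + 4·4 = 2
s_48 = 0·2 + 4·3 + 4·4 = 3
s_49 = 0·3 + 4·2 + 4·3 = 0
s_50 = 0·0 + 4·3 + 4·2 = 0
s_51 = 0·0 + 4·0 + 4·3 = 2
s_52 = 0·2 + 4·0 + 4·0 = 0
s_53 = 0·0 + 4·2 + 4·0 = 3
s_54 = 0·3 + 4·0 + 4·2 = 3
s_55 = 0·3 + 4·3 + 4·0 = 2
s_56 = 0·2 + 4·3 + 4·3 = 4
s_57 = 0·4 + 4·2 + 4·3 = 0
s_58 = 0·0 + 4·4 + 4·2 = 4
s_59 = 0·4 + 4·0 + 4·4 = 1
s_60 = 0·1 + 4·4 + 4·0 = 1
s_61 = 0·1 + 4·1 + 4·4 = 0
s_62 = 0·0 + 4·1 + 4·1 = 3
s_63 = 0·3 + 4·0 + 4·1 = 4
s_64 = 0·4 + 4·3 + 4·0 = 2
(s_62, s_63, s_64) = (3, 4, 2) = (s_0, s_1, s_2), so the sequence has period 62.
330 ≡ 20 (mod 62), hence s_330 = s_20 = 3.

3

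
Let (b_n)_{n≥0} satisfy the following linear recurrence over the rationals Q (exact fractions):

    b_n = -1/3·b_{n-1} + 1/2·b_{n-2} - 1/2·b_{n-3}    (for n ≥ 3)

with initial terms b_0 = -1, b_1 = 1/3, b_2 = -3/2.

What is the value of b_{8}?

b_3 = -1/3·-3/2 + 1/2·1/3 + -1/2·-1 = 7/6
b_4 = -1/3·7/6 + 1/2·-3/2 + -1/2·1/3 = -47/36
b_5 = -1/3·-47/36 + 1/2·7/6 + -1/2·-3/2 = 191/108
b_6 = -1/3·191/108 + 1/2·-47/36 + -1/2·7/6 = -1183/648
b_7 = -1/3·-1183/648 + 1/2·191/108 + -1/2·-47/36 = 4171/1944
b_8 = -1/3·4171/1944 + 1/2·-1183/648 + -1/2·191/108 = -29303/11664

-29303/11664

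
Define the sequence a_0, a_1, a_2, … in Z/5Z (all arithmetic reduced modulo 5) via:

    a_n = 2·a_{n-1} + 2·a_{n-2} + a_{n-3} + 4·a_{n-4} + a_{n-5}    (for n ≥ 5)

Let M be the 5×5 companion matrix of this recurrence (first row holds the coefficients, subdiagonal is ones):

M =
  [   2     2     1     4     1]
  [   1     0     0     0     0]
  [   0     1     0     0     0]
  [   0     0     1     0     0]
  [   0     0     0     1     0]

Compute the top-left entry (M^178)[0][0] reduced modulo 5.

2

(M^178)[0][0] is the top entry after applying M 178 times to the unit state (1, 0, 0, 0, 0). Equivalently it is h_{182} for the auxiliary sequence (h_n) obeying the same recurrence with h_4 = 1 and h_i = 0 for 0 ≤ i < 4:
h_5 = 2·1 + 2·0 + 1·0 + 4·0 + 1·0 = 2
h_6 = 2·2 + 2·1 + 1·0 + 4·0 + 1·0 = 1
h_7 = 2·1 + 2·2 + 1·1 + 4·0 + 1·0 = 2
h_8 = 2·2 + 2·1 + 1·2 + 4·1 + 1·0 = 2
h_9 = 2·2 + 2·2 + 1·1 + 4·2 + 1·1 = 3
h_10 = 2·3 + 2·2 + 1·2 + 4·1 + 1·2 = 3
Continuing the recurrence:
  h_11 = 3;  h_12 = 0;  h_13 = 3;  h_14 = 4;  h_15 = 4;  h_16 = 2
  h_17 = 3;  h_18 = 3;  h_19 = 4;  h_20 = 4;  h_21 = 3;  h_22 = 3
  h_23 = 0;  h_24 = 4;  h_25 = 2;  h_26 = 2;  h_27 = 0;  h_28 = 2
  h_29 = 3;  h_30 = 0;  h_31 = 0;  h_32 = 1;  h_33 = 1;  h_34 = 2
  h_35 = 2;  h_36 = 3;  h_37 = 2;  h_38 = 1;  h_39 = 4;  h_40 = 1
  h_41 = 2;  h_42 = 1;  h_43 = 4;  h_44 = 0;  h_45 = 3;  h_46 = 1
  h_47 = 0;  h_48 = 4;  h_49 = 1;  h_50 = 2;  h_51 = 1;  h_52 = 3
  h_53 = 3;  h_54 = 2;  h_55 = 4;  h_56 = 3;  h_57 = 1;  h_58 = 3
  h_59 = 4;  h_60 = 1;  h_61 = 0;  h_62 = 4;  h_63 = 3;  h_64 = 2
  h_65 = 0;  h_66 = 3;  h_67 = 4;  h_68 = 0;  h_69 = 3;  h_70 = 2
  h_71 = 4;  h_72 = 4;  h_73 = 0;  h_74 = 3;  h_75 = 3;  h_76 = 2
  h_77 = 2;  h_78 = 3;  h_79 = 2;  h_80 = 3;  h_81 = 3;  h_82 = 3
  h_83 = 1;  h_84 = 0;  h_85 = 0;  h_86 = 1;  h_87 = 4;  h_88 = 1
  h_89 = 1;  h_90 = 2;  h_91 = 4;  h_92 = 1;  h_93 = 2;  h_94 = 4
  h_95 = 1;  h_96 = 0;  h_97 = 0;  h_98 = 4;  h_99 = 1;  h_100 = 1
  h_101 = 3;  h_102 = 0;  h_103 = 0;  h_104 = 3;  h_105 = 4;  h_106 = 2
  h_107 = 0;  h_108 = 0;  h_109 = 1;  h_110 = 4;  h_111 = 2;  h_112 = 3
  h_113 = 3;  h_114 = 1;  h_115 = 3;  h_116 = 0;  h_117 = 2;  h_118 = 4
  h_119 = 0;  h_120 = 3;  h_121 = 3;  h_122 = 0;  h_123 = 3;  h_124 = 1
  h_125 = 3;  h_126 = 4;  h_127 = 2;  h_128 = 2;  h_129 = 0;  h_130 = 0
  h_131 = 4;  h_132 = 3;  h_133 = 1;  h_134 = 2;  h_135 = 0;  h_136 = 1
  h_137 = 1;  h_138 = 3;  h_139 = 1;  h_140 = 3;  h_141 = 1;  h_142 = 2
  h_143 = 1;  h_144 = 0;  h_145 = 1;  h_146 = 2;  h_147 = 2;  h_148 = 0
  h_149 = 0;  h_150 = 1;  h_151 = 2;  h_152 = 3;  h_153 = 1;  h_154 = 4
  h_155 = 2;  h_156 = 2;  h_157 = 4;  h_158 = 1;  h_159 = 4;  h_160 = 4
  h_161 = 0;  h_162 = 0;  h_163 = 1;  h_164 = 2;  h_165 = 0;  h_166 = 0
  h_167 = 1;  h_168 = 1;  h_169 = 1;  h_170 = 0;  h_171 = 2;  h_172 = 0
  h_173 = 4;  h_174 = 1;  h_175 = 3;  h_176 = 4;  h_177 = 1;  h_178 = 1
  h_179 = 1;  h_180 = 4
h_181 = 2·4 + 2·1 + 1·1 + 4·1 + 1·4 = 4
h_182 = 2·4 + 2·4 + 1·1 + 4·1 + 1·1 = 2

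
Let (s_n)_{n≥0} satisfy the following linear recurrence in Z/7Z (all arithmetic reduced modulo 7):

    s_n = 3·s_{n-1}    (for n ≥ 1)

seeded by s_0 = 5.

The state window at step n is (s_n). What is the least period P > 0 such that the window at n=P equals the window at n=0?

n=0: window = (5)
n=1: window = (1)
n=2: window = (3)
n=3: window = (2)
n=4: window = (6)
n=5: window = (4)
n=6: window = (5)
window at n=6 equals window at n=0 → period = 6

6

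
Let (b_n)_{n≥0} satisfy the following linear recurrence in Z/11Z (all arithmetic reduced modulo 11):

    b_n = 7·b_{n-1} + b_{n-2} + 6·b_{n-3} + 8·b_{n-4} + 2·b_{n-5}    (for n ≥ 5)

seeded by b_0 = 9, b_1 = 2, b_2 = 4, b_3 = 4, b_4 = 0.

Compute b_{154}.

b_5 = 7·0 + 1·4 + 6·4 + 8·2 + 2·9 = 7
b_6 = 7·7 + 1·0 + 6·4 + 8·4 + 2·2 = 10
b_7 = 7·10 + 1·7 + 6·0 + 8·4 + 2·4 = 7
b_8 = 7·7 + 1·10 + 6·7 + 8·0 + 2·4 = 10
b_9 = 7·10 + 1·7 + 6·10 + 8·7 + 2·0 = 6
b_10 = 7·6 + 1·10 + 6·7 + 8·10 + 2·7 = 1
Continuing the recurrence:
  b_11 = 6;  b_12 = 8;  b_13 = 4;  b_14 = 4;  b_15 = 9;  b_16 = 2
  b_17 = 7;  b_18 = 2;  b_19 = 3;  b_20 = 0;  b_21 = 9;  b_22 = 1
  b_23 = 0;  b_24 = 6;  b_25 = 10;  b_26 = 3;  b_27 = 3;  b_28 = 0
  b_29 = 3;  b_30 = 6;  b_31 = 9;  b_32 = 5;  b_33 = 5;  b_34 = 5
  b_35 = 0;  b_36 = 5;  b_37 = 5;  b_38 = 2;  b_39 = 4;  b_40 = 1
  b_41 = 7;  b_42 = 1;  b_43 = 1;  b_44 = 0;  b_45 = 10;  b_46 = 10
  b_47 = 2;  b_48 = 9;  b_49 = 7;  b_50 = 5;  b_51 = 0;  b_52 = 2
  b_53 = 8;  b_54 = 2;  b_55 = 0;  b_56 = 0;  b_57 = 3;  b_58 = 9
  b_59 = 4;  b_60 = 0;  b_61 = 5;  b_62 = 5;  b_63 = 2;  b_64 = 2
  b_65 = 9;  b_66 = 6;  b_67 = 1;  b_68 = 10;  b_69 = 7;  b_70 = 10
  b_71 = 3;  b_72 = 1;  b_73 = 3;  b_74 = 2;  b_75 = 1;  b_76 = 8
  b_77 = 7;  b_78 = 8;  b_79 = 2;  b_80 = 9;  b_81 = 9;  b_82 = 8
  b_83 = 8;  b_84 = 7;  b_85 = 8;  b_86 = 6;  b_87 = 7;  b_88 = 10
  b_89 = 4;  b_90 = 1;  b_91 = 7;  b_92 = 3;  b_93 = 9;  b_94 = 3
  b_95 = 7;  b_96 = 1;  b_97 = 0;  b_98 = 8;  b_99 = 3;  b_100 = 7
  b_101 = 3;  b_102 = 0;  b_103 = 8;  b_104 = 4;  b_105 = 8;  b_106 = 4
  b_107 = 3;  b_108 = 0;  b_109 = 0;  b_110 = 0;  b_111 = 10;  b_112 = 10
  b_113 = 3;  b_114 = 3;  b_115 = 10;  b_116 = 4;  b_117 = 1;  b_118 = 2
  b_119 = 4;  b_120 = 0;  b_121 = 10;  b_122 = 2;  b_123 = 5;  b_124 = 6
  b_125 = 7;  b_126 = 0;  b_127 = 10;  b_128 = 5;  b_129 = 3;  b_130 = 1
  b_131 = 10;  b_132 = 6;  b_133 = 4;  b_134 = 9;  b_135 = 9;  b_136 = 10
  b_137 = 1;  b_138 = 8;  b_139 = 9;  b_140 = 10;  b_141 = 1;  b_142 = 5
  b_143 = 8;  b_144 = 0;  b_145 = 0;  b_146 = 2;  b_147 = 0;  b_148 = 7
  b_149 = 6;  b_150 = 10;  b_151 = 1;  b_152 = 10
b_153 = 7·10 + 1·1 + 6·10 + 8·6 + 2·7 = 6
b_154 = 7·6 + 1·10 + 6·1 + 8·10 + 2·6 = 7

7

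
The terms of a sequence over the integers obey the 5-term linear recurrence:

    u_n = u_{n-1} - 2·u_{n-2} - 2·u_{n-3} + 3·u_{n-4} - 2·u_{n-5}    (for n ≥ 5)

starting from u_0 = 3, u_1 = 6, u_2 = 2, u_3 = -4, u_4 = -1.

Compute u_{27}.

u_5 = 1·-1 + -2·-4 + -2·2 + 3·6 + -2·3 = 15
u_6 = 1·15 + -2·-1 + -2·-4 + 3·2 + -2·6 = 19
u_7 = 1·19 + -2·15 + -2·-1 + 3·-4 + -2·2 = -25
u_8 = 1·-25 + -2·19 + -2·15 + 3·-1 + -2·-4 = -88
u_9 = 1·-88 + -2·-25 + -2·19 + 3·15 + -2·-1 = -29
u_10 = 1·-29 + -2·-88 + -2·-25 + 3·19 + -2·15 = 224
u_11 = 1·224 + -2·-29 + -2·-88 + 3·-25 + -2·19 = 345
u_12 = 1·345 + -2·224 + -2·-29 + 3·-88 + -2·-25 = -259
u_13 = 1·-259 + -2·345 + -2·224 + 3·-29 + -2·-88 = -1308
u_14 = 1·-1308 + -2·-259 + -2·345 + 3·224 + -2·-29 = -750
u_15 = 1·-750 + -2·-1308 + -2·-259 + 3·345 + -2·224 = 2971
u_16 = 1·2971 + -2·-750 + -2·-1308 + 3·-259 + -2·345 = 5620
u_17 = 1·5620 + -2·2971 + -2·-750 + 3·-1308 + -2·-259 = -2228
u_18 = 1·-2228 + -2·5620 + -2·2971 + 3·-750 + -2·-1308 = -19044
u_19 = 1·-19044 + -2·-2228 + -2·5620 + 3·2971 + -2·-750 = -15415
u_20 = 1·-15415 + -2·-19044 + -2·-2228 + 3·5620 + -2·2971 = 38047
u_21 = 1·38047 + -2·-15415 + -2·-19044 + 3·-2228 + -2·5620 = 89041
u_22 = 1·89041 + -2·38047 + -2·-15415 + 3·-19044 + -2·-2228 = -8899
u_23 = 1·-8899 + -2·89041 + -2·38047 + 3·-15415 + -2·-19044 = -271232
u_24 = 1·-271232 + -2·-8899 + -2·89041 + 3·38047 + -2·-15415 = -286545
u_25 = 1·-286545 + -2·-271232 + -2·-8899 + 3·89041 + -2·38047 = 464746
u_26 = 1·464746 + -2·-286545 + -2·-271232 + 3·-8899 + -2·89041 = 1375521
u_27 = 1·1375521 + -2·464746 + -2·-286545 + 3·-271232 + -2·-8899 = 223221

223221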